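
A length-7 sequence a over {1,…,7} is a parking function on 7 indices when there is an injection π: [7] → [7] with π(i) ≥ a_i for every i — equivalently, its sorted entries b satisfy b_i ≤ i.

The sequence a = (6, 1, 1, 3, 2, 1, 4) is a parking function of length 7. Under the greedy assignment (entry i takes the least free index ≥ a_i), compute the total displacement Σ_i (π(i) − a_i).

Σπ = 28 ({1..7} each once); Σa = 6+1+1+3+2+1+4 = 18; disp = 28−18 = 10.

10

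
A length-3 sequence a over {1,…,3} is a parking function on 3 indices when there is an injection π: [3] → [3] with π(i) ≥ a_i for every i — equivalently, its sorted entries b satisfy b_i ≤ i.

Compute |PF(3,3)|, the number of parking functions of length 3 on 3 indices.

|PF(3,3)| = 1·4^2 = 1×16 = 16 (Pollak)
One tuple (3,1,1) → sorted (1,1,3): b_i ≤ i ∀i, a PF.

16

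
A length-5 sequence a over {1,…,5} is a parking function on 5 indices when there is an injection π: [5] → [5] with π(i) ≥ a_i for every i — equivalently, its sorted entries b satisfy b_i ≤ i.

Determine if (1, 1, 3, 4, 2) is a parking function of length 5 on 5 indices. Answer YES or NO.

Order a: b = (1, 1, 2, 3, 4).
  b_1=1 ≤ 1
  b_2=1 ≤ 2
  b_3=2 ≤ 3
  b_4=3 ≤ 4
  b_5=4 ≤ 5
All bounds hold ⇒ YES

YES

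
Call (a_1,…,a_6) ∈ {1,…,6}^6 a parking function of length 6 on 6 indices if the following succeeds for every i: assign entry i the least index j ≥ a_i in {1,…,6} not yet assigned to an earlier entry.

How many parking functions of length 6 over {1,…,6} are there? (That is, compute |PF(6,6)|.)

Count = 1·7^5 = 1 · 16807 = 16807 (Konheim–Weiss)
Check (5,1,1,6,1,3) → sorted (1,1,1,3,5,6): b_i ≤ i ∀i, a PF.

16807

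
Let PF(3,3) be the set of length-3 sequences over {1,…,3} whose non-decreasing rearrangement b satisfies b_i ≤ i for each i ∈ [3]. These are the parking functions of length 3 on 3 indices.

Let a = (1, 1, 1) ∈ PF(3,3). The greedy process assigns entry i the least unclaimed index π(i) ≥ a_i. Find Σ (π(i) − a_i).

Σπ = 6 ({1..3} each once); Σa = 1+1+1 = 3; disp = 6−3 = 3.

3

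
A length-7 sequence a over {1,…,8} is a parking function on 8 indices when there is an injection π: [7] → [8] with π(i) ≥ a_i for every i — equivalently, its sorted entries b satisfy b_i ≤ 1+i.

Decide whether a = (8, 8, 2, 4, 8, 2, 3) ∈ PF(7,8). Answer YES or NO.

Order a: b = (2, 2, 3, 4, 8, 8, 8).
  b_1=2 ≤ 2
  b_2=2 ≤ 3
  b_3=3 ≤ 4
  b_4=4 ≤ 5
  b_5=8 > 6
  fails at i=5 ⇒ NO

NO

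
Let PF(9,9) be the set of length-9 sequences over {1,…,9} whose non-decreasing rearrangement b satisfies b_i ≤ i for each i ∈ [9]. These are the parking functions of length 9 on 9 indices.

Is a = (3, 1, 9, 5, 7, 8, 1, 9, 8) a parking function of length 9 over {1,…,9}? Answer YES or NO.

Sorted: b = (1, 1, 3, 5, 7, 8, 8, 9, 9).
  b_1=1 ≤ 1
  b_2=1 ≤ 2
  b_3=3 ≤ 3
  b_4=5 > 4
  fails at i=4 ⇒ NO

NO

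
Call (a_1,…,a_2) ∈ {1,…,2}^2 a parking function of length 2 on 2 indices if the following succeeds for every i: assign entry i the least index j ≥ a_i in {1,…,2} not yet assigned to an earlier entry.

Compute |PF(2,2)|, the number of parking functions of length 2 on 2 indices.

3

#PF = (2−2+1)·(2+1)^(2−1) = 1·3 = 3
Example (1,2) → sorted (1,2): b_i ≤ i ∀i, a PF.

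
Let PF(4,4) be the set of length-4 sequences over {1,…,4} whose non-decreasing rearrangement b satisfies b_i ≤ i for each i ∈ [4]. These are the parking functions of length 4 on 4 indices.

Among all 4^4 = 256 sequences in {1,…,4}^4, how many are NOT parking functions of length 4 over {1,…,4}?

#PF = (5−4)·5^(4−1) = 1×125 = 125 (Konheim–Weiss)
One tuple (2,3,4,4) → sorted (2,3,4,4): b_1=2>1, not a PF.
So 256 − 125 = 131 fail.

131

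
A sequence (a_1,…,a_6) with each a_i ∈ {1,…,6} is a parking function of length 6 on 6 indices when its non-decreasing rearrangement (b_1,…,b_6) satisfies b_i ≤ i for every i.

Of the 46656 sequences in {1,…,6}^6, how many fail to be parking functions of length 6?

29849

#PF = (6−6+1)·(6+1)^(6−1) = 1×16807 = 16807
E.g. (2,5,5,5,5,6) → sorted (2,5,5,5,5,6): b_1=2>1, not a PF.
Total 46656; non-PF = 46656−16807 = 29849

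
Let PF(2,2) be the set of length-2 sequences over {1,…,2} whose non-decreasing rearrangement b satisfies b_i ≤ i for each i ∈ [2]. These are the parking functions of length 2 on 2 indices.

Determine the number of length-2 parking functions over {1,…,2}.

3

|PF(2,2)| = (3−2)·3^(2−1) = 1×3 = 3 (Pollak)
Example (1,2) → sorted (1,2): b_i ≤ i ∀i, a PF.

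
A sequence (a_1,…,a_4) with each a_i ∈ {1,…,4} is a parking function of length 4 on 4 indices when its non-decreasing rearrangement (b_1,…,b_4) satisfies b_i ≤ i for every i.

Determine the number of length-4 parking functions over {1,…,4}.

#PF = (5−4)·5^(4−1) = 1·125 = 125 (Konheim–Weiss)
One tuple (1,2,2,2) → sorted (1,2,2,2): b_i ≤ i ∀i, a PF.

125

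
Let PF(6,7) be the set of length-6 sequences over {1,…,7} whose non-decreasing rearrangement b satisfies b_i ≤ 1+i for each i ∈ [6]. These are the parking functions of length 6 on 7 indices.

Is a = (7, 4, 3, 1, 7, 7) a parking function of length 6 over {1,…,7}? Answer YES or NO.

Sorted: b = (1, 3, 4, 7, 7, 7).
  b_1=1 ≤ 2
  b_2=3 ≤ 3
  b_3=4 ≤ 4
  b_4=7 > 5
  fails at i=4 ⇒ NO

NO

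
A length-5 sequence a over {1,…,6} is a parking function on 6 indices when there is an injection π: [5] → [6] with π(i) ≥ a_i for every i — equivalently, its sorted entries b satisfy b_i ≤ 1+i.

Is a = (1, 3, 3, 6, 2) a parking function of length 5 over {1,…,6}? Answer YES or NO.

YES

Order a: b = (1, 2, 3, 3, 6).
  b_1=1 ≤ 2
  b_2=2 ≤ 3
  b_3=3 ≤ 4
  b_4=3 ≤ 5
  b_5=6 ≤ 6
All bounds hold ⇒ YES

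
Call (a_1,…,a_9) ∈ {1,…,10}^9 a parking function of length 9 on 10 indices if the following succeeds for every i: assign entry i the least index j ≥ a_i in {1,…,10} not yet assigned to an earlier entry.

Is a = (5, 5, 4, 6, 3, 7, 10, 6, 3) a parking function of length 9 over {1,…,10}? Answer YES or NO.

Rearranged: b = (3, 3, 4, 5, 5, 6, 6, 7, 10).
  b_1=3 > 2
  fails at i=1 ⇒ NO

NO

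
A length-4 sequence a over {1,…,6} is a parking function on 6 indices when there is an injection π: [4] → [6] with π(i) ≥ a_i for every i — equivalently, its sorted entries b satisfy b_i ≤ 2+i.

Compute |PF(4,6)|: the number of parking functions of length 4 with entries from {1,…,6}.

1029

|PF(4,6)| = (7−4)·7^(4−1) = 3 · 343 = 1029
Check (6,4,1,2) → sorted (1,2,4,6): b_i ≤ 2+i ∀i, a PF.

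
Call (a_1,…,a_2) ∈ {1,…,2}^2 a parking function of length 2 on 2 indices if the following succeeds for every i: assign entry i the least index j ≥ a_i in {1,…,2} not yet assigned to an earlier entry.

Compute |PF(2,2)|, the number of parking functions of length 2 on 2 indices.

3

|PF| = (2+1−2)·(2+1)^{2−1} = 1 · 3 = 3
Check (2,1) → sorted (1,2): b_i ≤ i ∀i, a PF.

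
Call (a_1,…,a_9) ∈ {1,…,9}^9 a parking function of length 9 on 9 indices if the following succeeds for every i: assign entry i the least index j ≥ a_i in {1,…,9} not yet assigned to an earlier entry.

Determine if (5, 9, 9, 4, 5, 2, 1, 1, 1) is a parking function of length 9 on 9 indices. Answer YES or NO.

NO

Rearranged: b = (1, 1, 1, 2, 4, 5, 5, 9, 9).
  b_1=1 ≤ 1
  b_2=1 ≤ 2
  b_3=1 ≤ 3
  b_4=2 ≤ 4
  b_5=4 ≤ 5
  b_6=5 ≤ 6
  b_7=5 ≤ 7
  b_8=9 > 8
  fails at i=8 ⇒ NO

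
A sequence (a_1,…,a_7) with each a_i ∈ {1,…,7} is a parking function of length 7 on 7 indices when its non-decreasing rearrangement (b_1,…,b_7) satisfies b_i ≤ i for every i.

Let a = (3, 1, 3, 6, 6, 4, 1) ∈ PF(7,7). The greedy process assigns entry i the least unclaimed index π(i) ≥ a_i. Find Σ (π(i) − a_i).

4

Σπ = 28 ({1..7} each once); Σa = 3+1+3+6+6+4+1 = 24; disp = 28−24 = 4.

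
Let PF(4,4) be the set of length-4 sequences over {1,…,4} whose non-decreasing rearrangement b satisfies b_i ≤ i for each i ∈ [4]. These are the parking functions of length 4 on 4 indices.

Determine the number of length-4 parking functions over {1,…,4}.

#PF = (4−4+1)·(4+1)^(4−1) = 1×125 = 125 (Konheim–Weiss)
Check (1,2,2,1) → sorted (1,1,2,2): b_i ≤ i ∀i, a PF.

125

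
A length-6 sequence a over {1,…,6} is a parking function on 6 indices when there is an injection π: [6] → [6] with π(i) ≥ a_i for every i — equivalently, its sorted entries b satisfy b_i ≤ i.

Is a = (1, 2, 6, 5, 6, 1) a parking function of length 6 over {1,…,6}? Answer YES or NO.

Rearranged: b = (1, 1, 2, 5, 6, 6).
  b_1=1 ≤ 1
  b_2=1 ≤ 2
  b_3=2 ≤ 3
  b_4=5 > 4
  fails at i=4 ⇒ NO

NO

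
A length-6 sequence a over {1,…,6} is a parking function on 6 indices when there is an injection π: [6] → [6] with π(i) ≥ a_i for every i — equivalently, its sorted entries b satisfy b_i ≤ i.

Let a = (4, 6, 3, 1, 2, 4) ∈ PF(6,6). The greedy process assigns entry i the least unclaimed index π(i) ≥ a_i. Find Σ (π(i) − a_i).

1

Σπ = 6·7/2 = 21 (π permutes [6]); Σa = 4+6+3+1+2+4 = 20; disp = 21−20 = 1.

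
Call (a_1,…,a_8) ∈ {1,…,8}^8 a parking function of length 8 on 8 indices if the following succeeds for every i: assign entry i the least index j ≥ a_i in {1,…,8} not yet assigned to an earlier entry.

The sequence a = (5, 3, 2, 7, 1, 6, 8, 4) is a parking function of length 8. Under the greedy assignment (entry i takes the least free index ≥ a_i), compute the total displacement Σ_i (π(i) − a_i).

0

Σπ = 8·9/2 = 36 (π permutes [8]); Σa = 5+3+2+7+1+6+8+4 = 36; disp = 36−36 = 0.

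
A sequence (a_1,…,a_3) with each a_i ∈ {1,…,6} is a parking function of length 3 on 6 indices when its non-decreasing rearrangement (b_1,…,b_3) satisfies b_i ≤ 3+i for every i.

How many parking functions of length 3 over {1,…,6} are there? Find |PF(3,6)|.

196

|PF(3,6)| = (6+1−3)·(6+1)^{3−1} = 4×49 = 196 (Konheim–Weiss)
One tuple (1,6,5) → sorted (1,5,6): b_i ≤ 3+i ∀i, a PF.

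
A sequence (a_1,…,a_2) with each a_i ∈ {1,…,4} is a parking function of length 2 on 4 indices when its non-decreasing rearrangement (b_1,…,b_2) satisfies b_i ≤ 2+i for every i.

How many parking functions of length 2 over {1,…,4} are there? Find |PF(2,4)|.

#PF = (4+1−2)·(4+1)^{2−1} = 3 · 5 = 15 [KW]
Example (3,3) → sorted (3,3): b_i ≤ 2+i ∀i, a PF.

15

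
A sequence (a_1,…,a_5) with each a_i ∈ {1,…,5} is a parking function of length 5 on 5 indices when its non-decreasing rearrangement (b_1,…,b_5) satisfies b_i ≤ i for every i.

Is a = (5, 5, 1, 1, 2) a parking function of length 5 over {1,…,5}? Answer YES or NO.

NO

Rearranged: b = (1, 1, 2, 5, 5).
  b_1=1 ≤ 1
  b_2=1 ≤ 2
  b_3=2 ≤ 3
  b_4=5 > 4
  fails at i=4 ⇒ NO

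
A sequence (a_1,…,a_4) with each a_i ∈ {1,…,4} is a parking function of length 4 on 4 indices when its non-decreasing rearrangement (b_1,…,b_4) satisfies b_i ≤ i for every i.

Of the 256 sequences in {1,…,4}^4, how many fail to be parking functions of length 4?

131

Count = (4+1−4)·(4+1)^{4−1} = 1·125 = 125 [KW]
E.g. (3,1,3,3) → sorted (1,3,3,3): b_2=3>2, not a PF.
4^4 − 125 = 256 − 125 = 131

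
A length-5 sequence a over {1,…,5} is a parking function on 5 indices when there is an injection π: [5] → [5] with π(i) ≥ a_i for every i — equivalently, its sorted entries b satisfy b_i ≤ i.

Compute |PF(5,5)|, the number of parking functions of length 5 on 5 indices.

|PF| = (5+1−5)·(5+1)^{5−1} = 1×1296 = 1296 (Konheim–Weiss)
E.g. (2,2,2,1,4) → sorted (1,2,2,2,4): b_i ≤ i ∀i, a PF.

1296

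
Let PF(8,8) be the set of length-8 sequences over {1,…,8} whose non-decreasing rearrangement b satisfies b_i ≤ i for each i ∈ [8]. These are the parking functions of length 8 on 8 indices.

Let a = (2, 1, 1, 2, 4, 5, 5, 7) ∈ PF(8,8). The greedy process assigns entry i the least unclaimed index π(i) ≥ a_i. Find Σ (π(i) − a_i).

Σπ = 8·9/2 = 36 (π permutes [8]); Σa = 2+1+1+2+4+5+5+7 = 27; disp = 36−27 = 9.

9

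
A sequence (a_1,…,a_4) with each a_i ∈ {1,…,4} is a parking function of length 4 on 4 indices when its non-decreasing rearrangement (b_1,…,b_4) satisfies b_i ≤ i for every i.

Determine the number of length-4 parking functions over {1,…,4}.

Count = 1·5^3 = 1×125 = 125
Check (3,1,4,1) → sorted (1,1,3,4): b_i ≤ i ∀i, a PF.

125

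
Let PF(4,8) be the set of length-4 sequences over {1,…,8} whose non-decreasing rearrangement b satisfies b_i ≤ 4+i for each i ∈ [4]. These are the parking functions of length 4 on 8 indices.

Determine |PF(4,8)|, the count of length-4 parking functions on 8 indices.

Count = (8+1−4)·(8+1)^{4−1} = 5·729 = 3645
Check (2,8,6,4) → sorted (2,4,6,8): b_i ≤ 4+i ∀i, a PF.

3645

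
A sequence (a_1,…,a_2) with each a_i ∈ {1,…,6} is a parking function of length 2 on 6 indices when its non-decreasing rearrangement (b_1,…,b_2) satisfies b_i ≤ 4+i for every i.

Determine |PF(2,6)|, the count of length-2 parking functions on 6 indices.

35

|PF| = (6+1−2)·(6+1)^{2−1} = 5 · 7 = 35 (Pollak)
One tuple (1,5) → sorted (1,5): b_i ≤ 4+i ∀i, a PF.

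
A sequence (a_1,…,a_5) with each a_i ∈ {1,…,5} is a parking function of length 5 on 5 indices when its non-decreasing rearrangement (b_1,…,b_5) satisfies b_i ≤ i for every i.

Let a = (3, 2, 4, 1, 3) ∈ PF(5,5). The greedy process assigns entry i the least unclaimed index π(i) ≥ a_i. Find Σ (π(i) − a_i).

Σπ = 5·6/2 = 15 (π permutes [5]); Σa = 3+2+4+1+3 = 13; disp = 15−13 = 2.

2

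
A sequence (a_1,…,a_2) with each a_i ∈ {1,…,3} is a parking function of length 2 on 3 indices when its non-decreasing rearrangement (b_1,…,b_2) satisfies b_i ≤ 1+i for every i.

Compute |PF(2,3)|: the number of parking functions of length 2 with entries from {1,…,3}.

8

|PF| = (4−2)·4^(2−1) = 2 · 4 = 8 (Konheim–Weiss)
Check (1,2) → sorted (1,2): b_i ≤ 1+i ∀i, a PF.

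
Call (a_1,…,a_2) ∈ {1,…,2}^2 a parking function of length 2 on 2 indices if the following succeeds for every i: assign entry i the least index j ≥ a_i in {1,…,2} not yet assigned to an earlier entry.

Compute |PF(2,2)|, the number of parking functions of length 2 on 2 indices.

3

|PF(2,2)| = 1·3^1 = 1 · 3 = 3 [KW]
Example (2,1) → sorted (1,2): b_i ≤ i ∀i, a PF.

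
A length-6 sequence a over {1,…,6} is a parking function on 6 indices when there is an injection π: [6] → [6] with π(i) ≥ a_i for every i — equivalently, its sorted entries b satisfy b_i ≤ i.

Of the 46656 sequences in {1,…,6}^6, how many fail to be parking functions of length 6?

29849

|PF(6,6)| = 1·7^5 = 1·16807 = 16807 [KW]
Check (4,4,3,2,4,4) → sorted (2,3,4,4,4,4): b_1=2>1, not a PF.
Total 46656; non-PF = 46656−16807 = 29849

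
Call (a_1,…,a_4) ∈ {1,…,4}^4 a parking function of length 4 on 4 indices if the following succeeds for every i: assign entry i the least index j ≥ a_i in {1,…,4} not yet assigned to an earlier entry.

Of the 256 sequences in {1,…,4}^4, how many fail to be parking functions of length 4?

131

|PF(4,4)| = (5−4)·5^(4−1) = 1×125 = 125
E.g. (2,3,4,3) → sorted (2,3,3,4): b_1=2>1, not a PF.
So 256 − 125 = 131 fail.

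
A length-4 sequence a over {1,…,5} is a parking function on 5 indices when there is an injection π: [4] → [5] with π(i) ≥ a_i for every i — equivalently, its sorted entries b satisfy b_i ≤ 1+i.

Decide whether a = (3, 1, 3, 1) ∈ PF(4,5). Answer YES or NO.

Sorted: b = (1, 1, 3, 3).
  b_1=1 ≤ 2
  b_2=1 ≤ 3
  b_3=3 ≤ 4
  b_4=3 ≤ 5
All bounds hold ⇒ YES

YES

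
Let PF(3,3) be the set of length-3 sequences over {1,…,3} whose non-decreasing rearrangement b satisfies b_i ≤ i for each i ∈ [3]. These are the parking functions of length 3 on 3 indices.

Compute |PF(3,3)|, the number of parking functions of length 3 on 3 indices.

16

Count = (3+1−3)·(3+1)^{3−1} = 1·16 = 16
E.g. (1,3,1) → sorted (1,1,3): b_i ≤ i ∀i, a PF.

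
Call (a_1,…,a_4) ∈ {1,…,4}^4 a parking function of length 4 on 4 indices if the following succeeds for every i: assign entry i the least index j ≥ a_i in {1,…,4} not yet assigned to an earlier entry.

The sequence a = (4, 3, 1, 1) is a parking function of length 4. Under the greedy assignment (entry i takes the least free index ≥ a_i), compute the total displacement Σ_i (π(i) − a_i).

Σπ = 10 ({1..4} each once); Σa = 4+3+1+1 = 9; disp = 10−9 = 1.

1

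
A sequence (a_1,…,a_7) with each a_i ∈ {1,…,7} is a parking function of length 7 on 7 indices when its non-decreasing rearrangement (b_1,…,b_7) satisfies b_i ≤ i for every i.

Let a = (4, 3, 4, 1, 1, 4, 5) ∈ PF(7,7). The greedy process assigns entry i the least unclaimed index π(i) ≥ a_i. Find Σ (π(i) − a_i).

6

Σπ(i) = 1+…+7 = 28; Σa = 4+3+4+1+1+4+5 = 22; disp = 28−22 = 6.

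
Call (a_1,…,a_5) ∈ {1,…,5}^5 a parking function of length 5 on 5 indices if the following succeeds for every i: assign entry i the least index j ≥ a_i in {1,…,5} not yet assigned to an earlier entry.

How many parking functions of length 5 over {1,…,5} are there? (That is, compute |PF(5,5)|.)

|PF| = (5−5+1)·(5+1)^(5−1) = 1×1296 = 1296 (Pollak)
One tuple (4,5,3,1,1) → sorted (1,1,3,4,5): b_i ≤ i ∀i, a PF.

1296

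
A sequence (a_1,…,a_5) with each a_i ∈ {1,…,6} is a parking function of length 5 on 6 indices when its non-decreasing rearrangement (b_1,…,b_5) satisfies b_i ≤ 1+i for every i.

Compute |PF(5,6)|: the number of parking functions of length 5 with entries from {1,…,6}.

4802

|PF(5,6)| = (6+1−5)·(6+1)^{5−1} = 2×2401 = 4802 (Pollak)
Check (3,2,6,3,4) → sorted (2,3,3,4,6): b_i ≤ 1+i ∀i, a PF.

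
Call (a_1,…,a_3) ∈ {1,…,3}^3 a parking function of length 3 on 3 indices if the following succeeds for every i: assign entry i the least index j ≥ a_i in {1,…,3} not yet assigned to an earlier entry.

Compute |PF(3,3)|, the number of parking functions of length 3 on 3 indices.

16

Count = 1·4^2 = 1×16 = 16 (Pollak)
Example (2,1,3) → sorted (1,2,3): b_i ≤ i ∀i, a PF.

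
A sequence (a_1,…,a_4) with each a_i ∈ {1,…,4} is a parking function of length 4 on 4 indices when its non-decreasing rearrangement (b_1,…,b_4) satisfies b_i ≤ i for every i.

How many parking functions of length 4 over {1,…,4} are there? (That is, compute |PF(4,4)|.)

Count = 1·5^3 = 1×125 = 125 [KW]
One tuple (3,1,2,2) → sorted (1,2,2,3): b_i ≤ i ∀i, a PF.

125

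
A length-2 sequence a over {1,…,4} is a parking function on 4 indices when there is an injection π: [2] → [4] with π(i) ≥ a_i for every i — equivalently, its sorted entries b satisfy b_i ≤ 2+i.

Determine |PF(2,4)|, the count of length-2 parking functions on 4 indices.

15

|PF| = (4−2+1)·(4+1)^(2−1) = 3×5 = 15
Check (4,2) → sorted (2,4): b_i ≤ 2+i ∀i, a PF.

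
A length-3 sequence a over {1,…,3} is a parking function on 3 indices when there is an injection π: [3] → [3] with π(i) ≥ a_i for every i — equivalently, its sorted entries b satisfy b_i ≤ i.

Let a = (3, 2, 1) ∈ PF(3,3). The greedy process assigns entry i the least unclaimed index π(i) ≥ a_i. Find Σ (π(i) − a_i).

0

Σπ = 6 ({1..3} each once); Σa = 3+2+1 = 6; disp = 6−6 = 0.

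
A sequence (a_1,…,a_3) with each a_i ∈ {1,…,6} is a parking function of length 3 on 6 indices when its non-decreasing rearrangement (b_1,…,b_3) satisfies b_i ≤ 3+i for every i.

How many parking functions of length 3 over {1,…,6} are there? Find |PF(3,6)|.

196

#PF = (7−3)·7^(3−1) = 4 · 49 = 196 [KW]
Example (5,1,3) → sorted (1,3,5): b_i ≤ 3+i ∀i, a PF.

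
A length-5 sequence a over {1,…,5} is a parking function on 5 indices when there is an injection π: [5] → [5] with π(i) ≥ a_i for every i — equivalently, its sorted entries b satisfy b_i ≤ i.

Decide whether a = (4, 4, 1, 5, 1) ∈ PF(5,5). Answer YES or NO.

Rearranged: b = (1, 1, 4, 4, 5).
  b_1=1 ≤ 1
  b_2=1 ≤ 2
  b_3=4 > 3
  fails at i=3 ⇒ NO

NO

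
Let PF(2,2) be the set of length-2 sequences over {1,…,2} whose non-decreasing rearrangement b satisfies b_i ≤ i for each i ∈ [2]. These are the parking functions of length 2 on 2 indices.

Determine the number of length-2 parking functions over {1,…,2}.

Count = 1·3^1 = 1 · 3 = 3 [KW]
Example (2,1) → sorted (1,2): b_i ≤ i ∀i, a PF.

3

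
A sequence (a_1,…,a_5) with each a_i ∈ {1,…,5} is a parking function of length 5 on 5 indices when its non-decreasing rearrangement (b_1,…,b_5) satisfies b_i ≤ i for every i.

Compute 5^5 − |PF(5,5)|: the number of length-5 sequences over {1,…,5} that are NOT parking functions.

1829

|PF(5,5)| = (5+1−5)·(5+1)^{5−1} = 1·1296 = 1296 (Konheim–Weiss)
E.g. (1,5,4,5,5) → sorted (1,4,5,5,5): b_2=4>2, not a PF.
So 3125 − 1296 = 1829 fail.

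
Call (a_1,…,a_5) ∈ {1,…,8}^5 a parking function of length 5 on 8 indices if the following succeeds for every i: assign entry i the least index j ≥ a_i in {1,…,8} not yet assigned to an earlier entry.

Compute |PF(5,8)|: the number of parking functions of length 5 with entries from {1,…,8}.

26244

#PF = (9−5)·9^(5−1) = 4 · 6561 = 26244 (Konheim–Weiss)
Example (4,1,1,5,4) → sorted (1,1,4,4,5): b_i ≤ 3+i ∀i, a PF.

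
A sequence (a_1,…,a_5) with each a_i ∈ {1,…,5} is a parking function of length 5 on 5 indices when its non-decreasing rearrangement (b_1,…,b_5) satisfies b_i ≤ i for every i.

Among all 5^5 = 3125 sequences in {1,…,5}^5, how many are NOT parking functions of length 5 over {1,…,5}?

|PF(5,5)| = (5−5+1)·(5+1)^(5−1) = 1×1296 = 1296 [KW]
E.g. (4,3,2,4,4) → sorted (2,3,4,4,4): b_1=2>1, not a PF.
So 3125 − 1296 = 1829 fail.

1829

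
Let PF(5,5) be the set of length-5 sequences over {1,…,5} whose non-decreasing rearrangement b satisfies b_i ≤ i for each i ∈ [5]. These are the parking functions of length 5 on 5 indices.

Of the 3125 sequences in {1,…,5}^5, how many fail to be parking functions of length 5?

1829

#PF = 1·6^4 = 1 · 1296 = 1296 (Konheim–Weiss)
Example (5,5,5,4,4) → sorted (4,4,5,5,5): b_1=4>1, not a PF.
5^5 − 1296 = 3125 − 1296 = 1829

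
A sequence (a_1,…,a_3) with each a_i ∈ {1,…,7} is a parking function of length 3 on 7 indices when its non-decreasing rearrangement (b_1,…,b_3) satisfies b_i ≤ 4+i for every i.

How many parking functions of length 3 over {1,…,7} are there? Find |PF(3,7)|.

320

|PF| = (8−3)·8^(3−1) = 5·64 = 320 (Pollak)
Check (6,3,4) → sorted (3,4,6): b_i ≤ 4+i ∀i, a PF.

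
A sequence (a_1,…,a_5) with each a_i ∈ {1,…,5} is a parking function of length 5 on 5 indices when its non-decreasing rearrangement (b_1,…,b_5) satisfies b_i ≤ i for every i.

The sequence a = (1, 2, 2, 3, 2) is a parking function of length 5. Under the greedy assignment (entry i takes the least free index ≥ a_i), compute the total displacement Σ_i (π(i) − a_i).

5

Σπ = 15 ({1..5} each once); Σa = 1+2+2+3+2 = 10; disp = 15−10 = 5.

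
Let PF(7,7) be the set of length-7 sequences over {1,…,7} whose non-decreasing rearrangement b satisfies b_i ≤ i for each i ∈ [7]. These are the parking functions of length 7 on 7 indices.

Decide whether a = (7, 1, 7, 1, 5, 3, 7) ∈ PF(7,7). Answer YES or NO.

NO

Rearranged: b = (1, 1, 3, 5, 7, 7, 7).
  b_1=1 ≤ 1
  b_2=1 ≤ 2
  b_3=3 ≤ 3
  b_4=5 > 4
  fails at i=4 ⇒ NO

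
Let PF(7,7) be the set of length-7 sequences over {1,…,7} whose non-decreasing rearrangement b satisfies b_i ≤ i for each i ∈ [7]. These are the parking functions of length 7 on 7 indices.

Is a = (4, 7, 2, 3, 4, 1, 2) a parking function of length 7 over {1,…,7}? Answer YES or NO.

YES

Rearranged: b = (1, 2, 2, 3, 4, 4, 7).
  b_1=1 ≤ 1
  b_2=2 ≤ 2
  b_3=2 ≤ 3
  b_4=3 ≤ 4
  b_5=4 ≤ 5
  b_6=4 ≤ 6
  b_7=7 ≤ 7
All bounds hold ⇒ YES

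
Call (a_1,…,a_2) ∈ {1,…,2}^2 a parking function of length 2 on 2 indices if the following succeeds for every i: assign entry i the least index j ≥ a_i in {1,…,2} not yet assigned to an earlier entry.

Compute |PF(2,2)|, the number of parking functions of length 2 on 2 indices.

3

#PF = (2+1−2)·(2+1)^{2−1} = 1 · 3 = 3 (Konheim–Weiss)
E.g. (1,2) → sorted (1,2): b_i ≤ i ∀i, a PF.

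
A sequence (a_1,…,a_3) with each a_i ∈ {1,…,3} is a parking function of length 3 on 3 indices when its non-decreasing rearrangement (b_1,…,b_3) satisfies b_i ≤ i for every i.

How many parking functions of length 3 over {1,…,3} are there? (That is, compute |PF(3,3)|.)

16

|PF(3,3)| = (4−3)·4^(3−1) = 1×16 = 16 (Pollak)
E.g. (2,1,3) → sorted (1,2,3): b_i ≤ i ∀i, a PF.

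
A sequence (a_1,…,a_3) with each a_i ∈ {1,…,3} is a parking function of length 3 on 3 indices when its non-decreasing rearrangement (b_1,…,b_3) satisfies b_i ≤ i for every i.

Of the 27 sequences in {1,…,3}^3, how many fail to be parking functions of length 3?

11

Count = (3−3+1)·(3+1)^(3−1) = 1·16 = 16 (Pollak)
E.g. (3,3,1) → sorted (1,3,3): b_2=3>2, not a PF.
Total 27; non-PF = 27−16 = 11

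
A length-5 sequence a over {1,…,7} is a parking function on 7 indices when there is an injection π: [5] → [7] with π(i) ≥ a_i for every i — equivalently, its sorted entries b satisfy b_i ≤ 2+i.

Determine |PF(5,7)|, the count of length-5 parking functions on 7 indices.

|PF(5,7)| = 3·8^4 = 3×4096 = 12288
E.g. (7,1,4,6,5) → sorted (1,4,5,6,7): b_i ≤ 2+i ∀i, a PF.

12288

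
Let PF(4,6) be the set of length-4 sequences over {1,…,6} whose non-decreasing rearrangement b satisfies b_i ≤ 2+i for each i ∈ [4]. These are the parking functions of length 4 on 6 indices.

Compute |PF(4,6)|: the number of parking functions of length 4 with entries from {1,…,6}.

1029

|PF(4,6)| = (7−4)·7^(4−1) = 3 · 343 = 1029 (Konheim–Weiss)
E.g. (5,5,4,2) → sorted (2,4,5,5): b_i ≤ 2+i ∀i, a PF.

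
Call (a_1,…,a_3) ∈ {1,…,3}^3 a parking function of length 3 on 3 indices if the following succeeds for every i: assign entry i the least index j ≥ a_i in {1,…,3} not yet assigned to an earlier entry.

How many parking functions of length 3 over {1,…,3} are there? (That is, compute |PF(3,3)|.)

|PF| = 1·4^2 = 1·16 = 16 [KW]
One tuple (2,1,1) → sorted (1,1,2): b_i ≤ i ∀i, a PF.

16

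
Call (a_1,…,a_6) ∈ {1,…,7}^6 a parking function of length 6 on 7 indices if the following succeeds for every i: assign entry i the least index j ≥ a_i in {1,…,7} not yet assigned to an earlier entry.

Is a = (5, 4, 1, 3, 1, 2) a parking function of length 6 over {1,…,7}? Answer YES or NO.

YES

Rearranged: b = (1, 1, 2, 3, 4, 5).
  b_1=1 ≤ 2
  b_2=1 ≤ 3
  b_3=2 ≤ 4
  b_4=3 ≤ 5
  b_5=4 ≤ 6
  b_6=5 ≤ 7
All bounds hold ⇒ YES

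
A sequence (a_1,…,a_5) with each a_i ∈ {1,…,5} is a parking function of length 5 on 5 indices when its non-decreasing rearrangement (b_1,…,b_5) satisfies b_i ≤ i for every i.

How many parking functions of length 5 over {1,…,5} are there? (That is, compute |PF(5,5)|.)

|PF| = (5−5+1)·(5+1)^(5−1) = 1×1296 = 1296 (Konheim–Weiss)
One tuple (1,1,3,1,4) → sorted (1,1,1,3,4): b_i ≤ i ∀i, a PF.

1296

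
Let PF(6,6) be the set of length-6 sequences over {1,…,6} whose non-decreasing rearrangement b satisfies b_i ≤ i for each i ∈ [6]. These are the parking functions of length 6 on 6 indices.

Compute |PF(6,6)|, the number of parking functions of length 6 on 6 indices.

16807

|PF(6,6)| = 1·7^5 = 1 · 16807 = 16807 [KW]
Check (3,3,2,3,1,4) → sorted (1,2,3,3,3,4): b_i ≤ i ∀i, a PF.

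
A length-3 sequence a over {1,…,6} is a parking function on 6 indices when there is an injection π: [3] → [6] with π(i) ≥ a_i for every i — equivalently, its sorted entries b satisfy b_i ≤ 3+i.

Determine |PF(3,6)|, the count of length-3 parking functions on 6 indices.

#PF = (7−3)·7^(3−1) = 4·49 = 196
Example (4,5,6) → sorted (4,5,6): b_i ≤ 3+i ∀i, a PF.

196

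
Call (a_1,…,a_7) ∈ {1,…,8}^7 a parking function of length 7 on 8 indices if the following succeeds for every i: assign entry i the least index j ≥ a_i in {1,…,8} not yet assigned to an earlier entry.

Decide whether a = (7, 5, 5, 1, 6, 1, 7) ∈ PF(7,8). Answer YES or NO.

NO

Order a: b = (1, 1, 5, 5, 6, 7, 7).
  b_1=1 ≤ 2
  b_2=1 ≤ 3
  b_3=5 > 4
  fails at i=3 ⇒ NO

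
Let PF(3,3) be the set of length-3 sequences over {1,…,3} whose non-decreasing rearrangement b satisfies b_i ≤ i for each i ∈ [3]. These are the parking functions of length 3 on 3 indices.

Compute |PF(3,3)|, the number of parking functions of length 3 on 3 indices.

Count = 1·4^2 = 1×16 = 16 (Konheim–Weiss)
Example (1,1,1) → sorted (1,1,1): b_i ≤ i ∀i, a PF.

16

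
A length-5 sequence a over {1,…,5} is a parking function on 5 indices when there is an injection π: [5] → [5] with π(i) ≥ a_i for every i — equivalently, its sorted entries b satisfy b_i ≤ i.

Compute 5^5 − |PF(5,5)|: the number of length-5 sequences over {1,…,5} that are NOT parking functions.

1829

|PF| = (6−5)·6^(5−1) = 1×1296 = 1296
Check (5,4,1,4,2) → sorted (1,2,4,4,5): b_3=4>3, not a PF.
So 3125 − 1296 = 1829 fail.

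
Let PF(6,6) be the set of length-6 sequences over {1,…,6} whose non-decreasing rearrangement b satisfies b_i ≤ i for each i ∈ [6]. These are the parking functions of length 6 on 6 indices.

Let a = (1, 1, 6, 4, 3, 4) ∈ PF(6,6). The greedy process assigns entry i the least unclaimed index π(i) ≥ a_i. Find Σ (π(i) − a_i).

Σπ = 21 ({1..6} each once); Σa = 1+1+6+4+3+4 = 19; disp = 21−19 = 2.

2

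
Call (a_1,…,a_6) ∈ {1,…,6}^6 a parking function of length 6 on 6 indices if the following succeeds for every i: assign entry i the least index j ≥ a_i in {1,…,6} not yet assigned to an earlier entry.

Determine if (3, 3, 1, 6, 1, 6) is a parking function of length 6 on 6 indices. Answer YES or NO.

Order a: b = (1, 1, 3, 3, 6, 6).
  b_1=1 ≤ 1
  b_2=1 ≤ 2
  b_3=3 ≤ 3
  b_4=3 ≤ 4
  b_5=6 > 5
  fails at i=5 ⇒ NO

NO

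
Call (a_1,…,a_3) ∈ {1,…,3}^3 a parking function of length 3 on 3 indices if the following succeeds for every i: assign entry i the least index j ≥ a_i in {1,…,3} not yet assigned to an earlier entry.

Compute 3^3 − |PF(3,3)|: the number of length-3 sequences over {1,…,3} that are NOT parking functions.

#PF = 1·4^2 = 1×16 = 16 (Pollak)
Example (2,3,2) → sorted (2,2,3): b_1=2>1, not a PF.
Total 27; non-PF = 27−16 = 11

11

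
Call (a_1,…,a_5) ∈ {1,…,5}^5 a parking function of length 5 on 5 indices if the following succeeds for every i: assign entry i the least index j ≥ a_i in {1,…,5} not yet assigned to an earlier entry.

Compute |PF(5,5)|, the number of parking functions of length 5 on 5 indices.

#PF = 1·6^4 = 1×1296 = 1296 (Konheim–Weiss)
E.g. (3,4,3,1,2) → sorted (1,2,3,3,4): b_i ≤ i ∀i, a PF.

1296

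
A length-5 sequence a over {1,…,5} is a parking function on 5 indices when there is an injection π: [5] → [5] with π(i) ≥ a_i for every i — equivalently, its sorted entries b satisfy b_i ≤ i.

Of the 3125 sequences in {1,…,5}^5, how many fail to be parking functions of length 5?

|PF(5,5)| = 1·6^4 = 1 · 1296 = 1296 [KW]
Example (2,5,5,5,1) → sorted (1,2,5,5,5): b_3=5>3, not a PF.
So 3125 − 1296 = 1829 fail.

1829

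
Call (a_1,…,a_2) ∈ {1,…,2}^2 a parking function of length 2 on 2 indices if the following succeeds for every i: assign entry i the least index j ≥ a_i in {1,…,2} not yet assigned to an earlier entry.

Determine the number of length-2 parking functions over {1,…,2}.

3

#PF = (2+1−2)·(2+1)^{2−1} = 1×3 = 3 (Pollak)
E.g. (2,1) → sorted (1,2): b_i ≤ i ∀i, a PF.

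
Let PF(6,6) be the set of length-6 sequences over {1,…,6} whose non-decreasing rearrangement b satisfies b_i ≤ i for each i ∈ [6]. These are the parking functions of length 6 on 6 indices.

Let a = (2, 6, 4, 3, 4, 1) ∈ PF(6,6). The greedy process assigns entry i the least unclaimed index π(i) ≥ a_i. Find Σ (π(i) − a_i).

1

Σπ = 6·7/2 = 21 (π permutes [6]); Σa = 2+6+4+3+4+1 = 20; disp = 21−20 = 1.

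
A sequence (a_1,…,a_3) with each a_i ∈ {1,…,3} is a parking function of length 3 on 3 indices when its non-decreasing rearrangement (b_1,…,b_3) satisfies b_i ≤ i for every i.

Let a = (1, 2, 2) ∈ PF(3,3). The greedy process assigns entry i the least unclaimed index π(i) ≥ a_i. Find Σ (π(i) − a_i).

Σπ(i) = 1+…+3 = 6; Σa = 1+2+2 = 5; disp = 6−5 = 1.

1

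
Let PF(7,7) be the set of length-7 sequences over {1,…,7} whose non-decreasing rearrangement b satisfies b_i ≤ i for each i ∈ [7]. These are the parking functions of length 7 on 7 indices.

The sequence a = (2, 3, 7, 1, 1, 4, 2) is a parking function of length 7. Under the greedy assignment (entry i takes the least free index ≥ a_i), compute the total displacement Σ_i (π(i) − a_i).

8

Σπ = 7·8/2 = 28 (π permutes [7]); Σa = 2+3+7+1+1+4+2 = 20; disp = 28−20 = 8.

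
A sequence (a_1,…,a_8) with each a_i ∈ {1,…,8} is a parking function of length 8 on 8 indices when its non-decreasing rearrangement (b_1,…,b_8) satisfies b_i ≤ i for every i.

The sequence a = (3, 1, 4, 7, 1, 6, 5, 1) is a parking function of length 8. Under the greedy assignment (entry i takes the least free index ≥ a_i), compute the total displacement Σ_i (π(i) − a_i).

8

Σπ = 36 ({1..8} each once); Σa = 3+1+4+7+1+6+5+1 = 28; disp = 36−28 = 8.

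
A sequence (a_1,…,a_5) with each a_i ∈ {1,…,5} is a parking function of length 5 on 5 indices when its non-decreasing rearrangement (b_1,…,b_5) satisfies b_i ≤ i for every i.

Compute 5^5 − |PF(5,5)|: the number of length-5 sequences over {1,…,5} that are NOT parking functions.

#PF = 1·6^4 = 1 · 1296 = 1296 (Pollak)
Example (3,5,5,4,5) → sorted (3,4,5,5,5): b_1=3>1, not a PF.
Total 3125; non-PF = 3125−1296 = 1829

1829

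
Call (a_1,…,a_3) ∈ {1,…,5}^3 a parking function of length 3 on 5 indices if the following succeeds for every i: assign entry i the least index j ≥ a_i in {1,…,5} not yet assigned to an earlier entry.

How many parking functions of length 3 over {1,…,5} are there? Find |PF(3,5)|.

108

#PF = (6−3)·6^(3−1) = 3×36 = 108 (Konheim–Weiss)
Example (5,1,1) → sorted (1,1,5): b_i ≤ 2+i ∀i, a PF.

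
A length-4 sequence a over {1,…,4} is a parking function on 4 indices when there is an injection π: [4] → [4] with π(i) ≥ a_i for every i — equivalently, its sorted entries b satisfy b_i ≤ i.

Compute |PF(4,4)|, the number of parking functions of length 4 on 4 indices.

125

|PF(4,4)| = 1·5^3 = 1×125 = 125
E.g. (1,1,3,4) → sorted (1,1,3,4): b_i ≤ i ∀i, a PF.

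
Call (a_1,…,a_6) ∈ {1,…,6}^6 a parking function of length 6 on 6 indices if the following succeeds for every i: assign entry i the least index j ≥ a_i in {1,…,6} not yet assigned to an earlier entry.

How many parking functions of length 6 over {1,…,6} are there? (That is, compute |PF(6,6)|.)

Count = (6−6+1)·(6+1)^(6−1) = 1×16807 = 16807 [KW]
Example (3,2,4,4,1,4) → sorted (1,2,3,4,4,4): b_i ≤ i ∀i, a PF.

16807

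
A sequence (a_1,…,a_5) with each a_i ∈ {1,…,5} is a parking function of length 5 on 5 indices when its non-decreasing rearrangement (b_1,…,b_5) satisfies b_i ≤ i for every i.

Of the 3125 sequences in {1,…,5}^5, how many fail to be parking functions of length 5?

Count = 1·6^4 = 1×1296 = 1296 (Konheim–Weiss)
Example (5,4,1,5,5) → sorted (1,4,5,5,5): b_2=4>2, not a PF.
Total 3125; non-PF = 3125−1296 = 1829

1829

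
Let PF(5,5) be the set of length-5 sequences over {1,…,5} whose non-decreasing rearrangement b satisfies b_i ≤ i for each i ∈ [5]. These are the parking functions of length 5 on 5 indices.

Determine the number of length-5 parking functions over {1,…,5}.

|PF| = (5−5+1)·(5+1)^(5−1) = 1 · 1296 = 1296 (Konheim–Weiss)
One tuple (1,3,4,1,5) → sorted (1,1,3,4,5): b_i ≤ i ∀i, a PF.

1296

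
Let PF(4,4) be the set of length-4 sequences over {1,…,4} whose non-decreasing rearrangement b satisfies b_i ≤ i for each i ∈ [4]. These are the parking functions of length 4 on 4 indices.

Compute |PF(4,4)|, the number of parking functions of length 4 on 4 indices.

125

|PF(4,4)| = (4−4+1)·(4+1)^(4−1) = 1·125 = 125 (Pollak)
E.g. (2,1,2,4) → sorted (1,2,2,4): b_i ≤ i ∀i, a PF.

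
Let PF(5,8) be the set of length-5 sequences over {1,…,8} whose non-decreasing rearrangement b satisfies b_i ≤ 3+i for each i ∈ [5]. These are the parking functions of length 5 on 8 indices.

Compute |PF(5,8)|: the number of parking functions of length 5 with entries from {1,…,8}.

|PF(5,8)| = 4·9^4 = 4 · 6561 = 26244
Check (8,5,2,6,5) → sorted (2,5,5,6,8): b_i ≤ 3+i ∀i, a PF.

26244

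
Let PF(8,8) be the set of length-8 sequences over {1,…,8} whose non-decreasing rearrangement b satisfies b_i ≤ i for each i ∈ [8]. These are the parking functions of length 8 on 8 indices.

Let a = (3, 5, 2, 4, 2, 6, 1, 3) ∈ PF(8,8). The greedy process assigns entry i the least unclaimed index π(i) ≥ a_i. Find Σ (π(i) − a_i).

10

Σπ = 8·9/2 = 36 (π permutes [8]); Σa = 3+5+2+4+2+6+1+3 = 26; disp = 36−26 = 10.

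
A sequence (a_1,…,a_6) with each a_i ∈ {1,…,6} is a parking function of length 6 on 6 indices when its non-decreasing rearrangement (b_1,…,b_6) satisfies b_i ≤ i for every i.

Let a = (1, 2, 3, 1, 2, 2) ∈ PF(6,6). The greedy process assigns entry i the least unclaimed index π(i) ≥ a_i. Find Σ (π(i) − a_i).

Σπ = 6·7/2 = 21 (π permutes [6]); Σa = 1+2+3+1+2+2 = 11; disp = 21−11 = 10.

10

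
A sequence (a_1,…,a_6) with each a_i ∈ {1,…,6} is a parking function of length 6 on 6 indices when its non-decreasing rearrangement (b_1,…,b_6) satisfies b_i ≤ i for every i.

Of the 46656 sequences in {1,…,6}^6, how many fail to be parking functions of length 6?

#PF = (6+1−6)·(6+1)^{6−1} = 1·16807 = 16807
E.g. (6,2,3,5,5,3) → sorted (2,3,3,5,5,6): b_1=2>1, not a PF.
6^6 − 16807 = 46656 − 16807 = 29849

29849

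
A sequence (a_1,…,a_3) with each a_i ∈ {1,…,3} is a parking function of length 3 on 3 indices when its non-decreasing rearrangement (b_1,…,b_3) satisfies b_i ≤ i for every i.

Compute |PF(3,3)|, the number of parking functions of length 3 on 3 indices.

16

Count = 1·4^2 = 1 · 16 = 16 [KW]
One tuple (1,1,3) → sorted (1,1,3): b_i ≤ i ∀i, a PF.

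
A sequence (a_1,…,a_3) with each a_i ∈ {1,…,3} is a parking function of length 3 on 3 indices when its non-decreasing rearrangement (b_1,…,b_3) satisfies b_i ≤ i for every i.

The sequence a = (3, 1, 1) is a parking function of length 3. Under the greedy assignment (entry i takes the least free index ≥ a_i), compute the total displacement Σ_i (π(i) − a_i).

1

Σπ(i) = 1+…+3 = 6; Σa = 3+1+1 = 5; disp = 6−5 = 1.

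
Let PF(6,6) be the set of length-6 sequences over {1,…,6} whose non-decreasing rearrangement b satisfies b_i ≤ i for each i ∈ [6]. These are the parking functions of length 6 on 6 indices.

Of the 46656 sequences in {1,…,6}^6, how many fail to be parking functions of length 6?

#PF = (7−6)·7^(6−1) = 1 · 16807 = 16807 [KW]
One tuple (3,3,5,3,2,2) → sorted (2,2,3,3,3,5): b_1=2>1, not a PF.
Total 46656; non-PF = 46656−16807 = 29849

29849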